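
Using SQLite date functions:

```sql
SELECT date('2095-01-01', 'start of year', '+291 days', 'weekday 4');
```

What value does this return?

`start of year` rewinds 2095-01-01 to 2095-01-01.
Applying '+291 days' to 2095-01-01: counting 291 days forward gives 2095-10-19.
`weekday 4` advances to the next Thursday; 2095-10-19 is a Wednesday, so it moves forward to 2095-10-20.

2095-10-20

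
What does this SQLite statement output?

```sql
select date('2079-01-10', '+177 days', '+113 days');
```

Applying '+177 days' to 2079-01-10: counting 177 days forward gives 2079-07-06.
Applying '+113 days' to 2079-07-06: counting 113 days forward gives 2079-10-27.

2079-10-27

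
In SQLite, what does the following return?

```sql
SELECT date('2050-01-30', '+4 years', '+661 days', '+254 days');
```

2056-08-02

Adding +4 years to 2050-01-30 gives 2054-01-30.
Applying '+661 days' to 2054-01-30: counting 661 days forward gives 2055-11-22.
Applying '+254 days' to 2055-11-22: counting 254 days forward gives 2056-08-02.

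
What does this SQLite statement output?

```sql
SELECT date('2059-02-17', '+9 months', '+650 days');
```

Adding +9 months to 2059-02-17 gives 2059-11-17.
Applying '+650 days' to 2059-11-17: counting 650 days forward gives 2061-08-28.

2061-08-28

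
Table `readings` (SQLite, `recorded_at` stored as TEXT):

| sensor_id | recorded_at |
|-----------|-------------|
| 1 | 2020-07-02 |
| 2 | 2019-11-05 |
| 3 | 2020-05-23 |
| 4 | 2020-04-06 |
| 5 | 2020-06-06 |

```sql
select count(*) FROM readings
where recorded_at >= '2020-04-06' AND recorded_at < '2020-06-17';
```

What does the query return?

Rows in [2020-04-06, 2020-06-17): 2020-05-23, 2020-04-06, 2020-06-06 → 3 rows.

3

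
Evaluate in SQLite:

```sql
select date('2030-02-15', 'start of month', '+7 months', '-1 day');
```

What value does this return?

2030-08-31

`start of month` rewinds 2030-02-15 to 2030-02-01.
Adding +7 months to 2030-02-01 gives 2030-09-01.
Going back 1 day from 2030-09-01 reaches 2030-08-31 (last day of August, 31 days).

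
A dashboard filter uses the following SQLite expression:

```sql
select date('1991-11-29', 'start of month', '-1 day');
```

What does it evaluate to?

1991-10-31

`start of month` rewinds 1991-11-29 to 1991-11-01.
Going back 1 day from 1991-11-01 reaches 1991-10-31 (last day of October, 31 days).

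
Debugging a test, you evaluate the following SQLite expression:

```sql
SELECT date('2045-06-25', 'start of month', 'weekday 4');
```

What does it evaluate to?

`start of month` rewinds 2045-06-25 to 2045-06-01.
`weekday 4` advances to the next Thursday; 2045-06-01 is already a Thursday, so it stays at 2045-06-01.

2045-06-01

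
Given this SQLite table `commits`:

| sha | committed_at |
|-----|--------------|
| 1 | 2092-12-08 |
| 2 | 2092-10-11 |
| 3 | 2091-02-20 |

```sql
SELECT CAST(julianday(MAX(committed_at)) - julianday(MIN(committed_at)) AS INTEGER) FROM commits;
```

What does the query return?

657

MIN = 2091-02-20, MAX = 2092-12-08.
8 days remain in February 2091 after the 20th (28 − 20).
Full months from March 2091 through November 2092 contribute their day counts.
Then 8 days into December 2092.
Total: 8 + 31 + 30 + 31 + 30 + 31 + 31 + 30 + 31 + 30 + 31 + 31 + 29 + 31 + 30 + 31 + 30 + 31 + 31 + 30 + 31 + 30 + 8 = 657.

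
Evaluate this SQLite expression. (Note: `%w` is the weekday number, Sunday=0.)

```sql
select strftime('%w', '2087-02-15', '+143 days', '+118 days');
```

1

First apply '+143 days', '+118 days': 2087-02-15 → 2087-11-03.
2087-11-03 is a Monday; with Sunday=0 that is 1.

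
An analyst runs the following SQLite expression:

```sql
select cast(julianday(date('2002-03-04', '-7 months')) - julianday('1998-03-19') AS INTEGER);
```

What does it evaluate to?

Adding -7 months to 2002-03-04 gives 2001-08-04.
12 days remain in March 1998 after the 19th (31 − 19).
Full months from April 1998 through July 2001 contribute their day counts.
Then 4 days into August 2001.
Total: 12 + 30 + 31 + 30 + 31 + 31 + 30 + 31 + 30 + 31 + 31 + 28 + 31 + 30 + 31 + 30 + 31 + 31 + 30 + 31 + 30 + 31 + 31 + 29 + 31 + 30 + 31 + 30 + 31 + 31 + 30 + 31 + 30 + 31 + 31 + 28 + 31 + 30 + 31 + 30 + 31 + 4 = 1234.

1234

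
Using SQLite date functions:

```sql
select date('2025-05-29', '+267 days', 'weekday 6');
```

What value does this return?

Applying '+267 days' to 2025-05-29: counting 267 days forward gives 2026-02-20.
`weekday 6` advances to the next Saturday; 2026-02-20 is a Friday, so it moves forward to 2026-02-21.

2026-02-21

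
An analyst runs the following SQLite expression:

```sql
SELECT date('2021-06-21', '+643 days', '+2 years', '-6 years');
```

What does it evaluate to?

2019-03-26

Applying '+643 days' to 2021-06-21: counting 643 days forward gives 2023-03-26.
Adding +2 years to 2023-03-26 gives 2025-03-26.
Adding -6 years to 2025-03-26 gives 2019-03-26.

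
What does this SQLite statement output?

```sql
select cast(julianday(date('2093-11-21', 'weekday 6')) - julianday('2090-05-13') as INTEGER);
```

1288

`weekday 6` advances to the next Saturday; 2093-11-21 is already a Saturday, so it stays at 2093-11-21.
18 days remain in May 2090 after the 13th (31 − 13).
Full months from June 2090 through October 2093 contribute their day counts.
Then 21 days into November 2093.
Total: 18 + 30 + 31 + 31 + 30 + 31 + 30 + 31 + 31 + 28 + 31 + 30 + 31 + 30 + 31 + 31 + 30 + 31 + 30 + 31 + 31 + 29 + 31 + 30 + 31 + 30 + 31 + 31 + 30 + 31 + 30 + 31 + 31 + 28 + 31 + 30 + 31 + 30 + 31 + 31 + 30 + 31 + 21 = 1288.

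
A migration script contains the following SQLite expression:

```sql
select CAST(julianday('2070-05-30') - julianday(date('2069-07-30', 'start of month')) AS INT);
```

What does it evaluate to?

`start of month` rewinds 2069-07-30 to 2069-07-01.
30 days remain in July 2069 after the 1st (31 − 1).
Full months from August 2069 through April 2070 contribute their day counts.
Then 30 days into May 2070.
Total: 30 + 31 + 30 + 31 + 30 + 31 + 31 + 28 + 31 + 30 + 30 = 333.

333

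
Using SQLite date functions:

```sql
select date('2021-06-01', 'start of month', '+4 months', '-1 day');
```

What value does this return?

2021-09-30

`start of month` rewinds 2021-06-01 to 2021-06-01.
Adding +4 months to 2021-06-01 gives 2021-10-01.
Going back 1 day from 2021-10-01 reaches 2021-09-30 (last day of September, 30 days).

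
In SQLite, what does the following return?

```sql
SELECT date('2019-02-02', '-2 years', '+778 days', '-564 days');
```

Adding -2 years to 2019-02-02 gives 2017-02-02.
Applying '+778 days' to 2017-02-02: counting 778 days forward gives 2019-03-22.
Applying '-564 days' to 2019-03-22: counting 564 days back gives 2017-09-04.

2017-09-04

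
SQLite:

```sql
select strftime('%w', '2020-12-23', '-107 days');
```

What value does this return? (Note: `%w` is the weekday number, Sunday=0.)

1

First apply '-107 days': 2020-12-23 → 2020-09-07.
2020-09-07 is a Monday; with Sunday=0 that is 1.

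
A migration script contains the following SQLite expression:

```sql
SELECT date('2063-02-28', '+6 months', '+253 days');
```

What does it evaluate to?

Adding +6 months to 2063-02-28 gives 2063-08-28.
Applying '+253 days' to 2063-08-28: counting 253 days forward gives 2064-05-07.

2064-05-07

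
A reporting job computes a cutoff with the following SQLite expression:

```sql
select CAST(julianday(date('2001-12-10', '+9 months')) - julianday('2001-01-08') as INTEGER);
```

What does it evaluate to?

Adding +9 months to 2001-12-10 gives 2002-09-10.
23 days remain in January 2001 after the 8th (31 − 8).
Full months from February 2001 through August 2002 contribute their day counts.
Then 10 days into September 2002.
Total: 23 + 28 + 31 + 30 + 31 + 30 + 31 + 31 + 30 + 31 + 30 + 31 + 31 + 28 + 31 + 30 + 31 + 30 + 31 + 31 + 10 = 610.

610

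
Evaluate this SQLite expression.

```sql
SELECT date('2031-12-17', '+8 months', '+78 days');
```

Adding +8 months to 2031-12-17 gives 2032-08-17.
Applying '+78 days' to 2032-08-17: counting 78 days forward gives 2032-11-03.

2032-11-03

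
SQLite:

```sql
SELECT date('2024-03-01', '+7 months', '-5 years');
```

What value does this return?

Adding +7 months to 2024-03-01 gives 2024-10-01.
Adding -5 years to 2024-10-01 gives 2019-10-01.

2019-10-01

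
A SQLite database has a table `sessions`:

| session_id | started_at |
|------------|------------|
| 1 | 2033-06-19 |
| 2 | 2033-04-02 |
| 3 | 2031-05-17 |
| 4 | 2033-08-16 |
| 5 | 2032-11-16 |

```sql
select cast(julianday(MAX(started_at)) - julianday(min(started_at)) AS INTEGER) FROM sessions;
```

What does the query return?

MIN = 2031-05-17, MAX = 2033-08-16.
14 days remain in May 2031 after the 17th (31 − 17).
Full months from June 2031 through July 2033 contribute their day counts.
Then 16 days into August 2033.
Total: 14 + 30 + 31 + 31 + 30 + 31 + 30 + 31 + 31 + 29 + 31 + 30 + 31 + 30 + 31 + 31 + 30 + 31 + 30 + 31 + 31 + 28 + 31 + 30 + 31 + 30 + 31 + 16 = 822.

822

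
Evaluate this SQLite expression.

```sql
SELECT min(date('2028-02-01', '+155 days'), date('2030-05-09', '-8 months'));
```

date('2028-02-01', '+155 days') → 2028-07-05.
date('2030-05-09', '-8 months') → 2029-09-09.
Earlier of the two is 2028-07-05.

2028-07-05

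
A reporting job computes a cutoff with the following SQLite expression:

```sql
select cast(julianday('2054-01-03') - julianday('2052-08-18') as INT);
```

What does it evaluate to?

503

13 days remain in August 2052 after the 18th (31 − 18).
Full months from September 2052 through December 2053 contribute their day counts.
Then 3 days into January 2054.
Total: 13 + 30 + 31 + 30 + 31 + 31 + 28 + 31 + 30 + 31 + 30 + 31 + 31 + 30 + 31 + 30 + 31 + 3 = 503.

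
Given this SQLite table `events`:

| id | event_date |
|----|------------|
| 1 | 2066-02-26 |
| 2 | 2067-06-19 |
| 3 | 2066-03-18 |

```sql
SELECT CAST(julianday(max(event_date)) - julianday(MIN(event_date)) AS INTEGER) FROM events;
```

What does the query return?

MIN = 2066-02-26, MAX = 2067-06-19.
2 days remain in February 2066 after the 26th (28 − 26).
Full months from March 2066 through May 2067 contribute their day counts.
Then 19 days into June 2067.
Total: 2 + 31 + 30 + 31 + 30 + 31 + 31 + 30 + 31 + 30 + 31 + 31 + 28 + 31 + 30 + 31 + 19 = 478.

478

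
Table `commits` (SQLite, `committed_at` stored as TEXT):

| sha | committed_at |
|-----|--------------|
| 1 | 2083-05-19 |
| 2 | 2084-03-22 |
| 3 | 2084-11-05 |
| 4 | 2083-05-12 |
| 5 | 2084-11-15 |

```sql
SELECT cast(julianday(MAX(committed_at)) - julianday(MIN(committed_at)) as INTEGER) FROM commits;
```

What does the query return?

MIN = 2083-05-12, MAX = 2084-11-15.
19 days remain in May 2083 after the 12th (31 − 12).
Full months from June 2083 through October 2084 contribute their day counts.
Then 15 days into November 2084.
Total: 19 + 30 + 31 + 31 + 30 + 31 + 30 + 31 + 31 + 29 + 31 + 30 + 31 + 30 + 31 + 31 + 30 + 31 + 15 = 553.

553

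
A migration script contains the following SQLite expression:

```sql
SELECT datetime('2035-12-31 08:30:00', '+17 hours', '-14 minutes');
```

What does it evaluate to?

2036-01-01 01:16:00

+17 hours from 2035-12-31 08:30:00 is 2036-01-01 01:30:00 (crosses midnight).
-14 minutes from 2036-01-01 01:30:00 is 2036-01-01 01:16:00.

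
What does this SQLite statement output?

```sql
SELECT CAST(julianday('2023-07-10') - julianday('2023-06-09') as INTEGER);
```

21 days remain in June 2023 after the 9th (30 − 9).
Then 10 days into July 2023.
Total: 21 + 10 = 31.

31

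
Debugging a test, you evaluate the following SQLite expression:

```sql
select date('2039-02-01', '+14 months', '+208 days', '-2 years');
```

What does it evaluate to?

2038-10-26

Adding +14 months to 2039-02-01 gives 2040-04-01.
Applying '+208 days' to 2040-04-01: counting 208 days forward gives 2040-10-26.
Adding -2 years to 2040-10-26 gives 2038-10-26.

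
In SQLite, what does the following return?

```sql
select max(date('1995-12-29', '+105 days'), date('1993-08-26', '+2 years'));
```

1996-04-12

date('1995-12-29', '+105 days') → 1996-04-12.
date('1993-08-26', '+2 years') → 1995-08-26.
Later of the two is 1996-04-12.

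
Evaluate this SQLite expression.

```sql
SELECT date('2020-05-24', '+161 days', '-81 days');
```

2020-08-12

Applying '+161 days' to 2020-05-24: counting 161 days forward gives 2020-11-01.
Applying '-81 days' to 2020-11-01: counting 81 days back gives 2020-08-12.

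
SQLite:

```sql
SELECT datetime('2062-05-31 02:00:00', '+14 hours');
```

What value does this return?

2062-05-31 16:00:00

+14 hours from 2062-05-31 02:00:00 is 2062-05-31 16:00:00.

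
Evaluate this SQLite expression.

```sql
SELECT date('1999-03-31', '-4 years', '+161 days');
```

Adding -4 years to 1999-03-31 gives 1995-03-31.
Applying '+161 days' to 1995-03-31: counting 161 days forward gives 1995-09-08.

1995-09-08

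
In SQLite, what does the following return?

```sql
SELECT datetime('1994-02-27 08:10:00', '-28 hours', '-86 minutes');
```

1994-02-26 02:44:00

-28 hours from 1994-02-27 08:10:00 is 1994-02-26 04:10:00 (crosses midnight).
86 minutes = 1h 26m; -86 minutes from 1994-02-26 04:10:00 is 1994-02-26 02:44:00.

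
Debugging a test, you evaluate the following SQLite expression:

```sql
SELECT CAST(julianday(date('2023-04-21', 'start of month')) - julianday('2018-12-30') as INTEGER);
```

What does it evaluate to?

`start of month` rewinds 2023-04-21 to 2023-04-01.
1 day remains in December 2018 after the 30th (31 − 30).
Full months from January 2019 through March 2023 contribute their day counts.
Then 1 day into April 2023.
Total: 1 + 31 + 28 + 31 + 30 + 31 + 30 + 31 + 31 + 30 + 31 + 30 + 31 + 31 + 29 + 31 + 30 + 31 + 30 + 31 + 31 + 30 + 31 + 30 + 31 + 31 + 28 + 31 + 30 + 31 + 30 + 31 + 31 + 30 + 31 + 30 + 31 + 31 + 28 + 31 + 30 + 31 + 30 + 31 + 31 + 30 + 31 + 30 + 31 + 31 + 28 + 31 + 1 = 1553.

1553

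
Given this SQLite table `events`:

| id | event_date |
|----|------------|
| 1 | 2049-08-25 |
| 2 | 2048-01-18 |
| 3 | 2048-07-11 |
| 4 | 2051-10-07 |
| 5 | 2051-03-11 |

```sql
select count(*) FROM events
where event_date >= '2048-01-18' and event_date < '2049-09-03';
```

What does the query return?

Rows in [2048-01-18, 2049-09-03): 2049-08-25, 2048-01-18, 2048-07-11 → 3 rows.

3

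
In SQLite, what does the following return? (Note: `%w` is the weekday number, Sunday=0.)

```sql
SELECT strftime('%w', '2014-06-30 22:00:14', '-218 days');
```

First apply '-218 days': 2014-06-30 22:00:14 → 2013-11-24 22:00:14.
2013-11-24 is a Sunday; with Sunday=0 that is 0.

0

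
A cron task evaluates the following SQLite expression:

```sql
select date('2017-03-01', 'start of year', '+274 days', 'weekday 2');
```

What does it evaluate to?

`start of year` rewinds 2017-03-01 to 2017-01-01.
Applying '+274 days' to 2017-01-01: counting 274 days forward gives 2017-10-02.
`weekday 2` advances to the next Tuesday; 2017-10-02 is a Monday, so it moves forward to 2017-10-03.

2017-10-03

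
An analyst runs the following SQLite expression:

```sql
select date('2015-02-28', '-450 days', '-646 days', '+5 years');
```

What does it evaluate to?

Applying '-450 days' to 2015-02-28: counting 450 days back gives 2013-12-05.
Applying '-646 days' to 2013-12-05: counting 646 days back gives 2012-02-28.
Adding +5 years to 2012-02-28 gives 2017-02-28.

2017-02-28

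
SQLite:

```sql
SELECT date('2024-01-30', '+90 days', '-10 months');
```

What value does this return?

Applying '+90 days' to 2024-01-30: counting 90 days forward gives 2024-04-29.
Adding -10 months to 2024-04-29 gives 2023-06-29.

2023-06-29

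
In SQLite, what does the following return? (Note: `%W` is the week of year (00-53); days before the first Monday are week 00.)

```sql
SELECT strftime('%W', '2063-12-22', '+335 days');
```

46

First apply '+335 days': 2063-12-22 → 2064-11-21.
2064-11-21 is a Friday. SQLite's %W counts Mondays since the year started; the result is 46.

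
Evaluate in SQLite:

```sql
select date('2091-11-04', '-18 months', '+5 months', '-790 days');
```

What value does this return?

2088-08-05

Adding -18 months to 2091-11-04 gives 2090-05-04.
Adding +5 months to 2090-05-04 gives 2090-10-04.
Applying '-790 days' to 2090-10-04: counting 790 days back gives 2088-08-05.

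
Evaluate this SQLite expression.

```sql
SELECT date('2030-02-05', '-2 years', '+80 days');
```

2028-04-25

Adding -2 years to 2030-02-05 gives 2028-02-05.
Applying '+80 days' to 2028-02-05: counting 80 days forward gives 2028-04-25.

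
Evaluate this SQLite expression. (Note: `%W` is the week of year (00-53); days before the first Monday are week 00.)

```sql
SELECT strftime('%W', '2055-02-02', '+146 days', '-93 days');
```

12

First apply '+146 days', '-93 days': 2055-02-02 → 2055-03-27.
2055-03-27 is a Saturday. SQLite's %W counts Mondays since the year started; the result is 12.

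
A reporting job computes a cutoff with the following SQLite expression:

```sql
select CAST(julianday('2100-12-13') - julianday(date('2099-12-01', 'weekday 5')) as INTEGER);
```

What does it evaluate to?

374

`weekday 5` advances to the next Friday; 2099-12-01 is a Tuesday, so it moves forward to 2099-12-04.
27 days remain in December 2099 after the 4th (31 − 4).
Full months from January 2100 through November 2100 contribute their day counts.
Then 13 days into December 2100.
Total: 27 + 31 + 28 + 31 + 30 + 31 + 30 + 31 + 31 + 30 + 31 + 30 + 13 = 374.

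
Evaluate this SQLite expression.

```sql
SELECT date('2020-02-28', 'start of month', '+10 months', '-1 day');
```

2020-11-30

`start of month` rewinds 2020-02-28 to 2020-02-01.
Adding +10 months to 2020-02-01 gives 2020-12-01.
Going back 1 day from 2020-12-01 reaches 2020-11-30 (last day of November, 30 days).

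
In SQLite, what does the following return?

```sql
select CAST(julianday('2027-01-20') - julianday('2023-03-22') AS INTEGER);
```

1400

9 days remain in March 2023 after the 22nd (31 − 22).
Full months from April 2023 through December 2026 contribute their day counts.
Then 20 days into January 2027.
Total: 9 + 30 + 31 + 30 + 31 + 31 + 30 + 31 + 30 + 31 + 31 + 29 + 31 + 30 + 31 + 30 + 31 + 31 + 30 + 31 + 30 + 31 + 31 + 28 + 31 + 30 + 31 + 30 + 31 + 31 + 30 + 31 + 30 + 31 + 31 + 28 + 31 + 30 + 31 + 30 + 31 + 31 + 30 + 31 + 30 + 31 + 20 = 1400.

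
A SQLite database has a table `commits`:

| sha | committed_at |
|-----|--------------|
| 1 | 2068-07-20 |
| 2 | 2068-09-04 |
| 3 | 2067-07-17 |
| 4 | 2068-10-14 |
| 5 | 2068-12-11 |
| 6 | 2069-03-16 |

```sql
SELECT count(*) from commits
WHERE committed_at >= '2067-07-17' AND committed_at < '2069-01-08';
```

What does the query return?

Rows in [2067-07-17, 2069-01-08): 2068-07-20, 2068-09-04, 2067-07-17, 2068-10-14, 2068-12-11 → 5 rows.

5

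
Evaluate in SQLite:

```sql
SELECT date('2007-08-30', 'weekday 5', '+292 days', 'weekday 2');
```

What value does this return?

2008-06-24

`weekday 5` advances to the next Friday; 2007-08-30 is a Thursday, so it moves forward to 2007-08-31.
Applying '+292 days' to 2007-08-31: counting 292 days forward gives 2008-06-18.
`weekday 2` advances to the next Tuesday; 2008-06-18 is a Wednesday, so it moves forward to 2008-06-24.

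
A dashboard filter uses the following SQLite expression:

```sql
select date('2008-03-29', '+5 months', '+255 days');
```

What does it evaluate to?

Adding +5 months to 2008-03-29 gives 2008-08-29.
Applying '+255 days' to 2008-08-29: counting 255 days forward gives 2009-05-11.

2009-05-11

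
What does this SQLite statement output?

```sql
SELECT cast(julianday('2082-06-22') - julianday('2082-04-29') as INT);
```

1 day remains in April 2082 after the 29th (30 − 29).
May 2082: 31 days.
Then 22 days into June 2082.
Total: 1 + 31 + 22 = 54.

54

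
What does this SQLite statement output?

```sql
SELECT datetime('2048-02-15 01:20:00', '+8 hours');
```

2048-02-15 09:20:00

+8 hours from 2048-02-15 01:20:00 is 2048-02-15 09:20:00.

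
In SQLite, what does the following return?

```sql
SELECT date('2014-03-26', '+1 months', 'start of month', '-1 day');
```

2014-03-31

Adding +1 month to 2014-03-26 gives 2014-04-26.
`start of month` rewinds 2014-04-26 to 2014-04-01.
Going back 1 day from 2014-04-01 reaches 2014-03-31 (last day of March, 31 days).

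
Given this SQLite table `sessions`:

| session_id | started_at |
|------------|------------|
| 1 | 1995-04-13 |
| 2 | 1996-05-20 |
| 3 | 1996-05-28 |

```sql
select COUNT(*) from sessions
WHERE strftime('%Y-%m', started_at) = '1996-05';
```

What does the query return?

Rows with year-month 1996-05: 1996-05-20, 1996-05-28 → 2.

2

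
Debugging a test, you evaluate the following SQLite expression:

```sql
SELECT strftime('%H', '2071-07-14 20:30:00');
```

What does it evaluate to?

20

`%H` extracts the 2-digit hour (00-23): 20.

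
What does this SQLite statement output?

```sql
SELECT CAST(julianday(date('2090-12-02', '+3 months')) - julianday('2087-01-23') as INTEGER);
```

1499

Adding +3 months to 2090-12-02 gives 2091-03-02.
8 days remain in January 2087 after the 23rd (31 − 23).
Full months from February 2087 through February 2091 contribute their day counts.
Then 2 days into March 2091.
Total: 8 + 28 + 31 + 30 + 31 + 30 + 31 + 31 + 30 + 31 + 30 + 31 + 31 + 29 + 31 + 30 + 31 + 30 + 31 + 31 + 30 + 31 + 30 + 31 + 31 + 28 + 31 + 30 + 31 + 30 + 31 + 31 + 30 + 31 + 30 + 31 + 31 + 28 + 31 + 30 + 31 + 30 + 31 + 31 + 30 + 31 + 30 + 31 + 31 + 28 + 2 = 1499.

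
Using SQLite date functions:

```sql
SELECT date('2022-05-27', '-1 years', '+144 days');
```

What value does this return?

2021-10-18

Adding -1 year to 2022-05-27 gives 2021-05-27.
Applying '+144 days' to 2021-05-27: counting 144 days forward gives 2021-10-18.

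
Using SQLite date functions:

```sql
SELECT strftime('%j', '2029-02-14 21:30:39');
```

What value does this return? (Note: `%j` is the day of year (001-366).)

045

Day-of-year for 2029-02-14: days since 2029-01-01 inclusive = 45, zero-padded to 045.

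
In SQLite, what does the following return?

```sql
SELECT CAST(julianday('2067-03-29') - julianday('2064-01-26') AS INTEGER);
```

1158

5 days remain in January 2064 after the 26th (31 − 26).
Full months from February 2064 through February 2067 contribute their day counts.
Then 29 days into March 2067.
Total: 5 + 29 + 31 + 30 + 31 + 30 + 31 + 31 + 30 + 31 + 30 + 31 + 31 + 28 + 31 + 30 + 31 + 30 + 31 + 31 + 30 + 31 + 30 + 31 + 31 + 28 + 31 + 30 + 31 + 30 + 31 + 31 + 30 + 31 + 30 + 31 + 31 + 28 + 29 = 1158.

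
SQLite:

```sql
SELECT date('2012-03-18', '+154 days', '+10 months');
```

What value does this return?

Applying '+154 days' to 2012-03-18: counting 154 days forward gives 2012-08-19.
Adding +10 months to 2012-08-19 gives 2013-06-19.

2013-06-19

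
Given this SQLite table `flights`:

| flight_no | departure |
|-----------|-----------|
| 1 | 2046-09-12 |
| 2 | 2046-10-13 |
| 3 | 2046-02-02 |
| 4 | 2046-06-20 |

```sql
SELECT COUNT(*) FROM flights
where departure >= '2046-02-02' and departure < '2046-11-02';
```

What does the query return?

4

Rows in [2046-02-02, 2046-11-02): 2046-09-12, 2046-10-13, 2046-02-02, 2046-06-20 → 4 rows.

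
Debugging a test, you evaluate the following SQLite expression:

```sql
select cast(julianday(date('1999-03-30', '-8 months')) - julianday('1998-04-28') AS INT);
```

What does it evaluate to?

93

Adding -8 months to 1999-03-30 gives 1998-07-30.
2 days remain in April 1998 after the 28th (30 − 28).
May 1998: 31 days.
June 1998: 30 days.
Then 30 days into July 1998.
Total: 2 + 31 + 30 + 30 = 93.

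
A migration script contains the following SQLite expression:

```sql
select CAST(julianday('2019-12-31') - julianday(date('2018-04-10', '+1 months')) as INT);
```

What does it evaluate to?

600

Adding +1 month to 2018-04-10 gives 2018-05-10.
21 days remain in May 2018 after the 10th (31 − 10).
Full months from June 2018 through November 2019 contribute their day counts.
Then 31 days into December 2019.
Total: 21 + 30 + 31 + 31 + 30 + 31 + 30 + 31 + 31 + 28 + 31 + 30 + 31 + 30 + 31 + 31 + 30 + 31 + 30 + 31 = 600.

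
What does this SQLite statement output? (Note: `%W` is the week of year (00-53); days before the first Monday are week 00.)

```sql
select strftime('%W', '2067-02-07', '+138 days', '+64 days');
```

First apply '+138 days', '+64 days': 2067-02-07 → 2067-08-28.
2067-08-28 is a Sunday. SQLite's %W counts Mondays since the year started; the result is 34.

34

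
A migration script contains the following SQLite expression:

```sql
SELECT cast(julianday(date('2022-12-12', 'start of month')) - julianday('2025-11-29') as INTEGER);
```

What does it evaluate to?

`start of month` rewinds 2022-12-12 to 2022-12-01.
30 days remain in December 2022 after the 1st (31 − 1).
Full months from January 2023 through October 2025 contribute their day counts.
Then 29 days into November 2025.
Total: 30 + 31 + 28 + 31 + 30 + 31 + 30 + 31 + 31 + 30 + 31 + 30 + 31 + 31 + 29 + 31 + 30 + 31 + 30 + 31 + 31 + 30 + 31 + 30 + 31 + 31 + 28 + 31 + 30 + 31 + 30 + 31 + 31 + 30 + 31 + 29 = 1094.
The subtraction is earlier − later, so the result is −1094 → -1094.

-1094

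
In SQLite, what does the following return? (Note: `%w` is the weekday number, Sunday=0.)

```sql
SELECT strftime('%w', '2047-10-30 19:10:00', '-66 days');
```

First apply '-66 days': 2047-10-30 19:10:00 → 2047-08-25 19:10:00.
2047-08-25 is a Sunday; with Sunday=0 that is 0.

0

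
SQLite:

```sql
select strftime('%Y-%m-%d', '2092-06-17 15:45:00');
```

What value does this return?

`%Y-%m-%d` extracts the ISO date: 2092-06-17.

2092-06-17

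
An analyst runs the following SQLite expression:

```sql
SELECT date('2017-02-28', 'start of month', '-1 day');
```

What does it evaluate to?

2017-01-31

`start of month` rewinds 2017-02-28 to 2017-02-01.
Going back 1 day from 2017-02-01 reaches 2017-01-31 (last day of January, 31 days).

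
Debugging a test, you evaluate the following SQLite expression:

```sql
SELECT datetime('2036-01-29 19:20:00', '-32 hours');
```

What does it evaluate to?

-32 hours from 2036-01-29 19:20:00 is 2036-01-28 11:20:00 (crosses midnight).

2036-01-28 11:20:00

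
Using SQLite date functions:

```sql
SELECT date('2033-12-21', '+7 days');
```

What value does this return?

2033-12-28

Advancing 7 more days within December lands on 2033-12-28.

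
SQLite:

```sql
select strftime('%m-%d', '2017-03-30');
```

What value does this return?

`%m-%d` extracts the month-day: 03-30.

03-30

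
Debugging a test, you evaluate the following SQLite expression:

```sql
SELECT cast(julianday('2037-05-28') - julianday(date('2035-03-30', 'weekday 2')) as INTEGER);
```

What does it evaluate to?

786

`weekday 2` advances to the next Tuesday; 2035-03-30 is a Friday, so it moves forward to 2035-04-03.
27 days remain in April 2035 after the 3rd (30 − 3).
Full months from May 2035 through April 2037 contribute their day counts.
Then 28 days into May 2037.
Total: 27 + 31 + 30 + 31 + 31 + 30 + 31 + 30 + 31 + 31 + 29 + 31 + 30 + 31 + 30 + 31 + 31 + 30 + 31 + 30 + 31 + 31 + 28 + 31 + 30 + 28 = 786.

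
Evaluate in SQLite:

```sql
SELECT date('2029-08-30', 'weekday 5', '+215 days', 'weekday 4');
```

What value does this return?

`weekday 5` advances to the next Friday; 2029-08-30 is a Thursday, so it moves forward to 2029-08-31.
Applying '+215 days' to 2029-08-31: counting 215 days forward gives 2030-04-03.
`weekday 4` advances to the next Thursday; 2030-04-03 is a Wednesday, so it moves forward to 2030-04-04.

2030-04-04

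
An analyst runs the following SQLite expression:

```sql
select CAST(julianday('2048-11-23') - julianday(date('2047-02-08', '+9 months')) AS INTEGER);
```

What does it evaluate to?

381

Adding +9 months to 2047-02-08 gives 2047-11-08.
22 days remain in November 2047 after the 8th (30 − 8).
Full months from December 2047 through October 2048 contribute their day counts.
Then 23 days into November 2048.
Total: 22 + 31 + 31 + 29 + 31 + 30 + 31 + 30 + 31 + 31 + 30 + 31 + 23 = 381.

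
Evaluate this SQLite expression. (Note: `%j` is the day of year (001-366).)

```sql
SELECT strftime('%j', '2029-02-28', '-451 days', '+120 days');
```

094

First apply '-451 days', '+120 days': 2029-02-28 → 2028-04-03.
Day-of-year for 2028-04-03: days since 2028-01-01 inclusive = 94, zero-padded to 094.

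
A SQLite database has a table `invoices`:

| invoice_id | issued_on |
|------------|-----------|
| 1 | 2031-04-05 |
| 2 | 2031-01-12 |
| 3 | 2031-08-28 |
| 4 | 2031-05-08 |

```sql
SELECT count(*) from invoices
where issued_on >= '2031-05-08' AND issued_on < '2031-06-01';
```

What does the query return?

Rows in [2031-05-08, 2031-06-01): 2031-05-08 → 1 row.

1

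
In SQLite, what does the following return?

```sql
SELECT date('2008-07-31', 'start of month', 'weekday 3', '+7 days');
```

`start of month` rewinds 2008-07-31 to 2008-07-01.
`weekday 3` advances to the next Wednesday; 2008-07-01 is a Tuesday, so it moves forward to 2008-07-02.
Advancing 7 more days within July lands on 2008-07-09.

2008-07-09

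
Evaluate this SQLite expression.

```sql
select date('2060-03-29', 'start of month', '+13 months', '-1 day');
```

`start of month` rewinds 2060-03-29 to 2060-03-01.
Adding +13 months to 2060-03-01 gives 2061-04-01.
Going back 1 day from 2061-04-01 reaches 2061-03-31 (last day of March, 31 days).

2061-03-31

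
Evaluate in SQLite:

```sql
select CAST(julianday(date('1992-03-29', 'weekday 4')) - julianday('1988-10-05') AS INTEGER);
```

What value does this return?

1275

`weekday 4` advances to the next Thursday; 1992-03-29 is a Sunday, so it moves forward to 1992-04-02.
26 days remain in October 1988 after the 5th (31 − 5).
Full months from November 1988 through March 1992 contribute their day counts.
Then 2 days into April 1992.
Total: 26 + 30 + 31 + 31 + 28 + 31 + 30 + 31 + 30 + 31 + 31 + 30 + 31 + 30 + 31 + 31 + 28 + 31 + 30 + 31 + 30 + 31 + 31 + 30 + 31 + 30 + 31 + 31 + 28 + 31 + 30 + 31 + 30 + 31 + 31 + 30 + 31 + 30 + 31 + 31 + 29 + 31 + 2 = 1275.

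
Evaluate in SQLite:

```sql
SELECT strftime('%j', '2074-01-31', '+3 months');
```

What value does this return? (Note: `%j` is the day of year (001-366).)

121

First apply '+3 months': 2074-01-31 → 2074-05-01.
Day-of-year for 2074-05-01: days since 2074-01-01 inclusive = 121, zero-padded to 121.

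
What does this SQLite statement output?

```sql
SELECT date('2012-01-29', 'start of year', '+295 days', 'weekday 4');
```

`start of year` rewinds 2012-01-29 to 2012-01-01.
Applying '+295 days' to 2012-01-01: counting 295 days forward gives 2012-10-22.
`weekday 4` advances to the next Thursday; 2012-10-22 is a Monday, so it moves forward to 2012-10-25.

2012-10-25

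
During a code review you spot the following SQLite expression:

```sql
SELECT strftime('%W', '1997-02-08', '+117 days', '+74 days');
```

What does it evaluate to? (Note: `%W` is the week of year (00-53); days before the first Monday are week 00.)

First apply '+117 days', '+74 days': 1997-02-08 → 1997-08-18.
1997-08-18 is a Monday. SQLite's %W counts Mondays since the year started; the result is 33.

33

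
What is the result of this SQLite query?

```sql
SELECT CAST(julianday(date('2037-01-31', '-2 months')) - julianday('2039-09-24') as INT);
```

Adding -2 months to 2037-01-31 targets 2036-11-31. November 2036 has only 30 days, so SQLite normalizes the 1-day overflow forward to 2036-12-01.
30 days remain in December 2036 after the 1st (31 − 1).
Full months from January 2037 through August 2039 contribute their day counts.
Then 24 days into September 2039.
Total: 30 + 31 + 28 + 31 + 30 + 31 + 30 + 31 + 31 + 30 + 31 + 30 + 31 + 31 + 28 + 31 + 30 + 31 + 30 + 31 + 31 + 30 + 31 + 30 + 31 + 31 + 28 + 31 + 30 + 31 + 30 + 31 + 31 + 24 = 1027.
The subtraction is earlier − later, so the result is −1027 → -1027.

-1027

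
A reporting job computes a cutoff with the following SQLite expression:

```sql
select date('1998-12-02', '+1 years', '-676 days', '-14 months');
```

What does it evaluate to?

1996-11-25

Adding +1 year to 1998-12-02 gives 1999-12-02.
Applying '-676 days' to 1999-12-02: counting 676 days back gives 1998-01-25.
Adding -14 months to 1998-01-25 gives 1996-11-25.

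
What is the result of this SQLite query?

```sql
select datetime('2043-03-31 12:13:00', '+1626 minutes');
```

2043-04-01 15:19:00

1626 minutes = 27h 6m; +1626 minutes from 2043-03-31 12:13:00 is 2043-04-01 15:19:00 (crosses midnight).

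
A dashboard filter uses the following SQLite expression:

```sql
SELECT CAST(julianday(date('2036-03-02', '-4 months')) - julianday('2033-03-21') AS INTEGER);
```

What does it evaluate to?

956

Adding -4 months to 2036-03-02 gives 2035-11-02.
10 days remain in March 2033 after the 21st (31 − 21).
Full months from April 2033 through October 2035 contribute their day counts.
Then 2 days into November 2035.
Total: 10 + 30 + 31 + 30 + 31 + 31 + 30 + 31 + 30 + 31 + 31 + 28 + 31 + 30 + 31 + 30 + 31 + 31 + 30 + 31 + 30 + 31 + 31 + 28 + 31 + 30 + 31 + 30 + 31 + 31 + 30 + 31 + 2 = 956.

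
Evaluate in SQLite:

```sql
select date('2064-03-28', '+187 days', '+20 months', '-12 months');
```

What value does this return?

Applying '+187 days' to 2064-03-28: counting 187 days forward gives 2064-10-01.
Adding +20 months to 2064-10-01 gives 2066-06-01.
Adding -12 months to 2066-06-01 gives 2065-06-01.

2065-06-01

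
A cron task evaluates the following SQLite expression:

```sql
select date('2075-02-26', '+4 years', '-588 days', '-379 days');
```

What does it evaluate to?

2076-07-04

Adding +4 years to 2075-02-26 gives 2079-02-26.
Applying '-588 days' to 2079-02-26: counting 588 days back gives 2077-07-18.
Applying '-379 days' to 2077-07-18: counting 379 days back gives 2076-07-04.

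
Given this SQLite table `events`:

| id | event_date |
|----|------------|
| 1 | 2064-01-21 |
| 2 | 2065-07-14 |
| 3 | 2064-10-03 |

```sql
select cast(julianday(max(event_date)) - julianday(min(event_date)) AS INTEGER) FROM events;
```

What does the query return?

MIN = 2064-01-21, MAX = 2065-07-14.
10 days remain in January 2064 after the 21st (31 − 21).
Full months from February 2064 through June 2065 contribute their day counts.
Then 14 days into July 2065.
Total: 10 + 29 + 31 + 30 + 31 + 30 + 31 + 31 + 30 + 31 + 30 + 31 + 31 + 28 + 31 + 30 + 31 + 30 + 14 = 540.

540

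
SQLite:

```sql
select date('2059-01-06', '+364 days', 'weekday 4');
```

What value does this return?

Applying '+364 days' to 2059-01-06: counting 364 days forward gives 2060-01-05.
`weekday 4` advances to the next Thursday; 2060-01-05 is a Monday, so it moves forward to 2060-01-08.

2060-01-08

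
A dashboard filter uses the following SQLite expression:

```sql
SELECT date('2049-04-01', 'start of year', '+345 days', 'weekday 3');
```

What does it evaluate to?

2049-12-15

`start of year` rewinds 2049-04-01 to 2049-01-01.
Applying '+345 days' to 2049-01-01: counting 345 days forward gives 2049-12-12.
`weekday 3` advances to the next Wednesday; 2049-12-12 is a Sunday, so it moves forward to 2049-12-15.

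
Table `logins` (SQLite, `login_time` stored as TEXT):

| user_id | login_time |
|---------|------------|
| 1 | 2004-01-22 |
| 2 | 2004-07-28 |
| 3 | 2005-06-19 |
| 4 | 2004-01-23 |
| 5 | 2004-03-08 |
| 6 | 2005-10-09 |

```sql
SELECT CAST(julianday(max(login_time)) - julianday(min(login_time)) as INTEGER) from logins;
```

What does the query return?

626

MIN = 2004-01-22, MAX = 2005-10-09.
9 days remain in January 2004 after the 22nd (31 − 22).
Full months from February 2004 through September 2005 contribute their day counts.
Then 9 days into October 2005.
Total: 9 + 29 + 31 + 30 + 31 + 30 + 31 + 31 + 30 + 31 + 30 + 31 + 31 + 28 + 31 + 30 + 31 + 30 + 31 + 31 + 30 + 9 = 626.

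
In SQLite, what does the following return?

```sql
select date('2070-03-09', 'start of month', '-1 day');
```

`start of month` rewinds 2070-03-09 to 2070-03-01.
Going back 1 day from 2070-03-01 reaches 2070-02-28 (last day of February, 28 days).

2070-02-28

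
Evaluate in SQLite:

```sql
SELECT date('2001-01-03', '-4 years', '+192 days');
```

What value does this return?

1997-07-14

Adding -4 years to 2001-01-03 gives 1997-01-03.
Applying '+192 days' to 1997-01-03: counting 192 days forward gives 1997-07-14.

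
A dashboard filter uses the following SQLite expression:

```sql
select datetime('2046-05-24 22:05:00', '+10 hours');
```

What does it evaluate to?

+10 hours from 2046-05-24 22:05:00 is 2046-05-25 08:05:00 (crosses midnight).

2046-05-25 08:05:00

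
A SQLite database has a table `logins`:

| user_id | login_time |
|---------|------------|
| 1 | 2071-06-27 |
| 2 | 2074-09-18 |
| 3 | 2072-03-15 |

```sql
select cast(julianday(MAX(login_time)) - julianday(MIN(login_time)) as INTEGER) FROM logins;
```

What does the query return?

MIN = 2071-06-27, MAX = 2074-09-18.
3 days remain in June 2071 after the 27th (30 − 27).
Full months from July 2071 through August 2074 contribute their day counts.
Then 18 days into September 2074.
Total: 3 + 31 + 31 + 30 + 31 + 30 + 31 + 31 + 29 + 31 + 30 + 31 + 30 + 31 + 31 + 30 + 31 + 30 + 31 + 31 + 28 + 31 + 30 + 31 + 30 + 31 + 31 + 30 + 31 + 30 + 31 + 31 + 28 + 31 + 30 + 31 + 30 + 31 + 31 + 18 = 1179.

1179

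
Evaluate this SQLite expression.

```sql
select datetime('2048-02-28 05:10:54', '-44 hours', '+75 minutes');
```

2048-02-26 10:25:54

-44 hours from 2048-02-28 05:10:54 is 2048-02-26 09:10:54 (crosses midnight).
75 minutes = 1h 15m; +75 minutes from 2048-02-26 09:10:54 is 2048-02-26 10:25:54.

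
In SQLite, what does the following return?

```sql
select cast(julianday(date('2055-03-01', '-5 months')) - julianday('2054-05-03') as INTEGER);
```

151

Adding -5 months to 2055-03-01 gives 2054-10-01.
28 days remain in May 2054 after the 3rd (31 − 3).
June 2054: 30 days.
July 2054: 31 days.
August 2054: 31 days.
September 2054: 30 days.
Then 1 day into October 2054.
Total: 28 + 30 + 31 + 31 + 30 + 1 = 151.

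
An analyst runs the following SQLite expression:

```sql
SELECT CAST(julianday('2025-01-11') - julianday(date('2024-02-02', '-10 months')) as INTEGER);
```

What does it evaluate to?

Adding -10 months to 2024-02-02 gives 2023-04-02.
28 days remain in April 2023 after the 2nd (30 − 2).
Full months from May 2023 through December 2024 contribute their day counts.
Then 11 days into January 2025.
Total: 28 + 31 + 30 + 31 + 31 + 30 + 31 + 30 + 31 + 31 + 29 + 31 + 30 + 31 + 30 + 31 + 31 + 30 + 31 + 30 + 31 + 11 = 650.

650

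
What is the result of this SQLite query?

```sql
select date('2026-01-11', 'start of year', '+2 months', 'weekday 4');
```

2026-03-05

`start of year` rewinds 2026-01-11 to 2026-01-01.
Adding +2 months to 2026-01-01 gives 2026-03-01.
`weekday 4` advances to the next Thursday; 2026-03-01 is a Sunday, so it moves forward to 2026-03-05.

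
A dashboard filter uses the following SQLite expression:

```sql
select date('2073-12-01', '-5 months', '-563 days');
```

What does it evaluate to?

2071-12-16

Adding -5 months to 2073-12-01 gives 2073-07-01.
Applying '-563 days' to 2073-07-01: counting 563 days back gives 2071-12-16.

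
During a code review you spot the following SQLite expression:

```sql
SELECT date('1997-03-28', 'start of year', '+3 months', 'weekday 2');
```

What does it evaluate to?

`start of year` rewinds 1997-03-28 to 1997-01-01.
Adding +3 months to 1997-01-01 gives 1997-04-01.
`weekday 2` advances to the next Tuesday; 1997-04-01 is already a Tuesday, so it stays at 1997-04-01.

1997-04-01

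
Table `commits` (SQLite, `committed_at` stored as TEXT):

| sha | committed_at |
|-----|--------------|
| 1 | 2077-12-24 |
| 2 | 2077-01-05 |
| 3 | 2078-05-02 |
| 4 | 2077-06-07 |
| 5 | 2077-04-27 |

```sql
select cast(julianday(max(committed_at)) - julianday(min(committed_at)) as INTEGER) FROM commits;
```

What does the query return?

MIN = 2077-01-05, MAX = 2078-05-02.
26 days remain in January 2077 after the 5th (31 − 5).
Full months from February 2077 through April 2078 contribute their day counts.
Then 2 days into May 2078.
Total: 26 + 28 + 31 + 30 + 31 + 30 + 31 + 31 + 30 + 31 + 30 + 31 + 31 + 28 + 31 + 30 + 2 = 482.

482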